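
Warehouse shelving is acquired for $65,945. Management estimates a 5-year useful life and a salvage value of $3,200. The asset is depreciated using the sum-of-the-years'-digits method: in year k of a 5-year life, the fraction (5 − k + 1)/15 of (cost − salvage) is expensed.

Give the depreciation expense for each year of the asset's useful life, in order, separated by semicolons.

Depreciable base = $65,945 − $3,200 = $62,745.
Sum of the years' digits = 5+4+3+2+1 = 15.
Year 1: $62,745 × 5/15 = $20,915. Book value $45,030.
Year 2: $62,745 × 4/15 = $16,732. Book value $28,298.
Year 3: $62,745 × 3/15 = $12,549. Book value $15,749.
Year 4: $62,745 × 2/15 = $8,366. Book value $7,383.
Year 5: $62,745 × 1/15 = $4,183. Book value $3,200.

$20,915; $16,732; $12,549; $8,366; $4,183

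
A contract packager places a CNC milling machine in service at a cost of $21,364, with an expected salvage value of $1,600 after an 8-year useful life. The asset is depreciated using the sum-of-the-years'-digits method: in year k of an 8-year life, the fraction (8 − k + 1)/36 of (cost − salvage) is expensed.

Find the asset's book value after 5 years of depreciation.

$4,894

Depreciable base = $21,364 − $1,600 = $19,764.
Sum of the years' digits = 8+7+6+5+4+3+2+1 = 36.
Year 1: $19,764 × 8/36 = $4,392. Book value $16,972.
Year 2: $19,764 × 7/36 = $3,843. Book value $13,129.
Year 3: $19,764 × 6/36 = $3,294. Book value $9,835.
Year 4: $19,764 × 5/36 = $2,745. Book value $7,090.
Year 5: $19,764 × 4/36 = $2,196. Book value $4,894.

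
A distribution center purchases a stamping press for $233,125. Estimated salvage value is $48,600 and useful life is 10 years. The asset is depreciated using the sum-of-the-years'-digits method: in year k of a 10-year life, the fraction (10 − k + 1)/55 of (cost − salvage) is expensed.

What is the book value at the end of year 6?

Depreciable base = $233,125 − $48,600 = $184,525.
Sum of the years' digits = 10+9+8+7+6+5+4+3+2+1 = 55.
Year 1: $184,525 × 10/55 = $33,550. Book value $199,575.
Year 2: $184,525 × 9/55 = $30,195. Book value $169,380.
Year 3: $184,525 × 8/55 = $26,840. Book value $142,540.
Year 4: $184,525 × 7/55 = $23,485. Book value $119,055.
Year 5: $184,525 × 6/55 = $20,130. Book value $98,925.
Year 6: $184,525 × 5/55 = $16,775. Book value $82,150.

$82,150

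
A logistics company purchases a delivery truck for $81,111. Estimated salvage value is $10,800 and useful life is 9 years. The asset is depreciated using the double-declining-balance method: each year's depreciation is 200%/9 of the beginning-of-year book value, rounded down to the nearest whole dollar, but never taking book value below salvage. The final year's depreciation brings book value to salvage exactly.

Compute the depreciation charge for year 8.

Depreciable base = $81,111 − $10,800 = $70,311.
Year 1: ⌊$81,111 × 200%/9⌋ = $18,024. Book value $63,087.
Year 2: ⌊$63,087 × 200%/9⌋ = $14,019. Book value $49,068.
Year 3: ⌊$49,068 × 200%/9⌋ = $10,904. Book value $38,164.
Year 4: ⌊$38,164 × 200%/9⌋ = $8,480. Book value $29,684.
Year 5: ⌊$29,684 × 200%/9⌋ = $6,596. Book value $23,088.
Year 6: ⌊$23,088 × 200%/9⌋ = $5,130. Book value $17,958.
Year 7: ⌊$17,958 × 200%/9⌋ = $3,990. Book value $13,968.
Year 8: ⌊$13,968 × 200%/9⌋ = $3,104. Book value $10,864.

$3,104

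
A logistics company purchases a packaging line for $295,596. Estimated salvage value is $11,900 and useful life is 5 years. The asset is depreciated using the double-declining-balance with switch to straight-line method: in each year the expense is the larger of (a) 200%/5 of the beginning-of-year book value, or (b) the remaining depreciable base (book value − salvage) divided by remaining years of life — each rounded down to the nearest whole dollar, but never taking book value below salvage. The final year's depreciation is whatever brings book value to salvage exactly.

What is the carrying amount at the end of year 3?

Depreciable base = $295,596 − $11,900 = $283,696.
Year 1: DB = ⌊$295,596 × 200%/5⌋ = $118,238; SL = ⌊$283,696/5⌋ = $56,739 → take DB $118,238. Book value $177,358.
Year 2: DB = ⌊$177,358 × 200%/5⌋ = $70,943; SL = ⌊$165,458/4⌋ = $41,364 → take DB $70,943. Book value $106,415.
Year 3: DB = ⌊$106,415 × 200%/5⌋ = $42,566; SL = ⌊$94,515/3⌋ = $31,505 → take DB $42,566. Book value $63,849.

$63,849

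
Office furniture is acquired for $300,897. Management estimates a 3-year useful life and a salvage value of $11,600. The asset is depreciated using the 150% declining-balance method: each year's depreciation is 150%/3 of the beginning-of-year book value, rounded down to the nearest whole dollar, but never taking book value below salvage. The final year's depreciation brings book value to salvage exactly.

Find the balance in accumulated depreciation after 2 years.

$225,672

Depreciable base = $300,897 − $11,600 = $289,297.
Year 1: ⌊$300,897 × 150%/3⌋ = $150,448. Book value $150,449.
Year 2: ⌊$150,449 × 150%/3⌋ = $75,224. Book value $75,225.
Accumulated through year 2 = $300,897 − $75,225 = $225,672.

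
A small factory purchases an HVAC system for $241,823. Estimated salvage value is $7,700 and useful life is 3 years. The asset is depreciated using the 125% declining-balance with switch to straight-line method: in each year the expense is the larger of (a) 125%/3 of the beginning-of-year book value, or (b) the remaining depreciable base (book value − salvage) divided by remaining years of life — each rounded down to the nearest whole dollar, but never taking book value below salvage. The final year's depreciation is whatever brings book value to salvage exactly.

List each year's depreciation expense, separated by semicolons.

Depreciable base = $241,823 − $7,700 = $234,123.
Year 1: DB = ⌊$241,823 × 125%/3⌋ = $100,759; SL = ⌊$234,123/3⌋ = $78,041 → take DB $100,759. Book value $141,064.
Year 2: DB = ⌊$141,064 × 125%/3⌋ = $58,776; SL = ⌊$133,364/2⌋ = $66,682 → take SL $66,682. Book value $74,382.
Year 3 (final): $74,382 − $7,700 = $66,682. Book value $7,700.

$100,759; $66,682; $66,682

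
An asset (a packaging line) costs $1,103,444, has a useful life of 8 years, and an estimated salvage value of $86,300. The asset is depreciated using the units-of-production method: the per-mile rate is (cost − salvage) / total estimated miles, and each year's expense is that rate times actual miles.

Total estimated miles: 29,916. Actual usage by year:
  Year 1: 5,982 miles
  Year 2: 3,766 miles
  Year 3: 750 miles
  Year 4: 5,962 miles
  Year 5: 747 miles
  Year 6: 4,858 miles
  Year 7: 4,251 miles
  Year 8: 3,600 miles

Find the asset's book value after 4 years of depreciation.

$543,804

Depreciable base = $1,103,444 − $86,300 = $1,017,144.
Rate = $1,017,144 / 29,916 miles = $34 per mile.
Year 1: 5,982 × $34 = $203,388. Book value $900,056.
Year 2: 3,766 × $34 = $128,044. Book value $772,012.
Year 3: 750 × $34 = $25,500. Book value $746,512.
Year 4: 5,962 × $34 = $202,708. Book value $543,804.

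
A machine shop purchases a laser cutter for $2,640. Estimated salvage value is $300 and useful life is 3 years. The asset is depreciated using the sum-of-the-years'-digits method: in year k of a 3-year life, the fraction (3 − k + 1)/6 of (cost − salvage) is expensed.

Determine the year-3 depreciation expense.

Depreciable base = $2,640 − $300 = $2,340.
Sum of the years' digits = 3+2+1 = 6.
Year 1: $2,340 × 3/6 = $1,170. Book value $1,470.
Year 2: $2,340 × 2/6 = $780. Book value $690.
Year 3: $2,340 × 1/6 = $390. Book value $300.

$390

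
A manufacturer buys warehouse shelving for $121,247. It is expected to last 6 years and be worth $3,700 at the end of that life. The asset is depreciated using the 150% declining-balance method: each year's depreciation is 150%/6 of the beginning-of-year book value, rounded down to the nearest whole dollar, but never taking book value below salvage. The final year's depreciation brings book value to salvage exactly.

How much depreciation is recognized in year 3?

$17,050

Depreciable base = $121,247 − $3,700 = $117,547.
Year 1: ⌊$121,247 × 150%/6⌋ = $30,311. Book value $90,936.
Year 2: ⌊$90,936 × 150%/6⌋ = $22,734. Book value $68,202.
Year 3: ⌊$68,202 × 150%/6⌋ = $17,050. Book value $51,152.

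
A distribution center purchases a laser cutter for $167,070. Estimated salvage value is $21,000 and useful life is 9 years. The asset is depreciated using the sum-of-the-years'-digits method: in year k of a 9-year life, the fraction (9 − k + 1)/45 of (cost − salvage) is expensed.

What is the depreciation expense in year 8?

$6,492

Depreciable base = $167,070 − $21,000 = $146,070.
Sum of the years' digits = 9+8+7+6+5+4+3+2+1 = 45.
Year 1: $146,070 × 9/45 = $29,214. Book value $137,856.
Year 2: $146,070 × 8/45 = $25,968. Book value $111,888.
Year 3: $146,070 × 7/45 = $22,722. Book value $89,166.
Year 4: $146,070 × 6/45 = $19,476. Book value $69,690.
Year 5: $146,070 × 5/45 = $16,230. Book value $53,460.
Year 6: $146,070 × 4/45 = $12,984. Book value $40,476.
Year 7: $146,070 × 3/45 = $9,738. Book value $30,738.
Year 8: $146,070 × 2/45 = $6,492. Book value $24,246.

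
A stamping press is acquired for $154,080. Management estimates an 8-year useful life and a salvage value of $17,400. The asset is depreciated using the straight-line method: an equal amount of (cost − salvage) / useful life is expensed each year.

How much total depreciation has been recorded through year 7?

$119,595

Depreciable base = $154,080 − $17,400 = $136,680.
Annual expense = $136,680 / 8 = $17,085.
End of year 1: book value $136,995.
End of year 2: book value $119,910.
End of year 3: book value $102,825.
End of year 4: book value $85,740.
End of year 5: book value $68,655.
End of year 6: book value $51,570.
End of year 7: book value $34,485.
Accumulated through year 7 = $154,080 − $34,485 = $119,595.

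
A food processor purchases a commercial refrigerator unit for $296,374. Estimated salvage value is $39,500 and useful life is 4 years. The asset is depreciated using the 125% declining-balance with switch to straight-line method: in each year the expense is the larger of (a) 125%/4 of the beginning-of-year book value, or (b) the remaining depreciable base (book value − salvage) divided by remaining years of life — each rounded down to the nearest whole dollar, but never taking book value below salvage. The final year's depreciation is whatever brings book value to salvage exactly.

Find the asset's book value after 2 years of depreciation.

$140,084

Depreciable base = $296,374 − $39,500 = $256,874.
Year 1: DB = ⌊$296,374 × 125%/4⌋ = $92,616; SL = ⌊$256,874/4⌋ = $64,218 → take DB $92,616. Book value $203,758.
Year 2: DB = ⌊$203,758 × 125%/4⌋ = $63,674; SL = ⌊$164,258/3⌋ = $54,752 → take DB $63,674. Book value $140,084.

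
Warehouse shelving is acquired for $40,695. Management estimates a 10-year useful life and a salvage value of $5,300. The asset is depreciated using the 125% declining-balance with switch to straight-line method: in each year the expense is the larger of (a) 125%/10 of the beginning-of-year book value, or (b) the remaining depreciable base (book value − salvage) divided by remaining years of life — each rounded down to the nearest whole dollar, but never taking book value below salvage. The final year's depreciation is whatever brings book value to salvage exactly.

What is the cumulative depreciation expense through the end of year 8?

Depreciable base = $40,695 − $5,300 = $35,395.
Year 1: DB = ⌊$40,695 × 125%/10⌋ = $5,086; SL = ⌊$35,395/10⌋ = $3,539 → take DB $5,086. Book value $35,609.
Year 2: DB = ⌊$35,609 × 125%/10⌋ = $4,451; SL = ⌊$30,309/9⌋ = $3,367 → take DB $4,451. Book value $31,158.
Year 3: DB = ⌊$31,158 × 125%/10⌋ = $3,894; SL = ⌊$25,858/8⌋ = $3,232 → take DB $3,894. Book value $27,264.
Year 4: DB = ⌊$27,264 × 125%/10⌋ = $3,408; SL = ⌊$21,964/7⌋ = $3,137 → take DB $3,408. Book value $23,856.
Year 5: DB = ⌊$23,856 × 125%/10⌋ = $2,982; SL = ⌊$18,556/6⌋ = $3,092 → take SL $3,092. Book value $20,764.
Year 6: DB = ⌊$20,764 × 125%/10⌋ = $2,595; SL = ⌊$15,464/5⌋ = $3,092 → take SL $3,092. Book value $17,672.
Year 7: DB = ⌊$17,672 × 125%/10⌋ = $2,209; SL = ⌊$12,372/4⌋ = $3,093 → take SL $3,093. Book value $14,579.
Year 8: DB = ⌊$14,579 × 125%/10⌋ = $1,822; SL = ⌊$9,279/3⌋ = $3,093 → take SL $3,093. Book value $11,486.
Accumulated through year 8 = $40,695 − $11,486 = $29,209.

$29,209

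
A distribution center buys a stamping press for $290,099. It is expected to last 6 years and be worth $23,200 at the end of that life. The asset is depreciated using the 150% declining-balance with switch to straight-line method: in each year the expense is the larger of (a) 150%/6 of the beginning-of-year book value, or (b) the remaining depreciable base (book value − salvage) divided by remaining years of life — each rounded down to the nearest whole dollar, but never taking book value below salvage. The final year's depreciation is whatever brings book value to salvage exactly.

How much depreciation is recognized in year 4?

Depreciable base = $290,099 − $23,200 = $266,899.
Year 1: DB = ⌊$290,099 × 150%/6⌋ = $72,524; SL = ⌊$266,899/6⌋ = $44,483 → take DB $72,524. Book value $217,575.
Year 2: DB = ⌊$217,575 × 150%/6⌋ = $54,393; SL = ⌊$194,375/5⌋ = $38,875 → take DB $54,393. Book value $163,182.
Year 3: DB = ⌊$163,182 × 150%/6⌋ = $40,795; SL = ⌊$139,982/4⌋ = $34,995 → take DB $40,795. Book value $122,387.
Year 4: DB = ⌊$122,387 × 150%/6⌋ = $30,596; SL = ⌊$99,187/3⌋ = $33,062 → take SL $33,062. Book value $89,325.

$33,062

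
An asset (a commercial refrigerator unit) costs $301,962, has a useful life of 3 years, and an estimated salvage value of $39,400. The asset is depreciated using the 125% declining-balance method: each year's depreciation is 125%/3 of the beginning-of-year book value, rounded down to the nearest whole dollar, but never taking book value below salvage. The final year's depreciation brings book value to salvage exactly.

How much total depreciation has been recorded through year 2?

Depreciable base = $301,962 − $39,400 = $262,562.
Year 1: ⌊$301,962 × 125%/3⌋ = $125,817. Book value $176,145.
Year 2: ⌊$176,145 × 125%/3⌋ = $73,393. Book value $102,752.
Accumulated through year 2 = $301,962 − $102,752 = $199,210.

$199,210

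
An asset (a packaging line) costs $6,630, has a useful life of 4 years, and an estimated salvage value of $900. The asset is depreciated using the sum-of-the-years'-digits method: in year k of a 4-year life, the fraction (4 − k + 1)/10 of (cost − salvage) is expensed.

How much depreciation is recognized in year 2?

Depreciable base = $6,630 − $900 = $5,730.
Sum of the years' digits = 4+3+2+1 = 10.
Year 1: $5,730 × 4/10 = $2,292. Book value $4,338.
Year 2: $5,730 × 3/10 = $1,719. Book value $2,619.

$1,719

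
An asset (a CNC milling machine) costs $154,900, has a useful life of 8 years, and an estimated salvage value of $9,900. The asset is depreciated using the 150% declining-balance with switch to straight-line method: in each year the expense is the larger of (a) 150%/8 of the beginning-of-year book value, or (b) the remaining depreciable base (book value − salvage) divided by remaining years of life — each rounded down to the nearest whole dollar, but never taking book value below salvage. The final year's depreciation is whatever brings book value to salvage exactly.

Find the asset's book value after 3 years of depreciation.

Depreciable base = $154,900 − $9,900 = $145,000.
Year 1: DB = ⌊$154,900 × 150%/8⌋ = $29,043; SL = ⌊$145,000/8⌋ = $18,125 → take DB $29,043. Book value $125,857.
Year 2: DB = ⌊$125,857 × 150%/8⌋ = $23,598; SL = ⌊$115,957/7⌋ = $16,565 → take DB $23,598. Book value $102,259.
Year 3: DB = ⌊$102,259 × 150%/8⌋ = $19,173; SL = ⌊$92,359/6⌋ = $15,393 → take DB $19,173. Book value $83,086.

$83,086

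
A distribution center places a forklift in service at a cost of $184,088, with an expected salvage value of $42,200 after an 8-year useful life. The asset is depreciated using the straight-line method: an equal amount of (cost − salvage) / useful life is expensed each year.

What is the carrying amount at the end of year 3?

Depreciable base = $184,088 − $42,200 = $141,888.
Annual expense = $141,888 / 8 = $17,736.
End of year 1: book value $166,352.
End of year 2: book value $148,616.
End of year 3: book value $130,880.

$130,880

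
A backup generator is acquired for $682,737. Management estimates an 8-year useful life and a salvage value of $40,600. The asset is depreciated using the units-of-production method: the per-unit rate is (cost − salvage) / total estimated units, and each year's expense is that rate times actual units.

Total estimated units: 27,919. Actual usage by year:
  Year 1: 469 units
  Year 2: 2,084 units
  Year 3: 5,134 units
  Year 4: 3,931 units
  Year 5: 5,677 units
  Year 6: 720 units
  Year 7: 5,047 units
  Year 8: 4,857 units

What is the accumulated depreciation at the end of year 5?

Depreciable base = $682,737 − $40,600 = $642,137.
Rate = $642,137 / 27,919 units = $23 per unit.
Year 1: 469 × $23 = $10,787. Book value $671,950.
Year 2: 2,084 × $23 = $47,932. Book value $624,018.
Year 3: 5,134 × $23 = $118,082. Book value $505,936.
Year 4: 3,931 × $23 = $90,413. Book value $415,523.
Year 5: 5,677 × $23 = $130,571. Book value $284,952.
Accumulated through year 5 = $682,737 − $284,952 = $397,785.

$397,785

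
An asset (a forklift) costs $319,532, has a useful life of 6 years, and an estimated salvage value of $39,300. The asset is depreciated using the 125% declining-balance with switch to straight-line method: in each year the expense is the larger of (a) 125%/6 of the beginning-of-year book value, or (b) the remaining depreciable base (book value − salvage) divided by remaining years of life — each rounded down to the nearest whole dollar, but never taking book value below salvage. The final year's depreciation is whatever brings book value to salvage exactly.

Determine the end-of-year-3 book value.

$158,542

Depreciable base = $319,532 − $39,300 = $280,232.
Year 1: DB = ⌊$319,532 × 125%/6⌋ = $66,569; SL = ⌊$280,232/6⌋ = $46,705 → take DB $66,569. Book value $252,963.
Year 2: DB = ⌊$252,963 × 125%/6⌋ = $52,700; SL = ⌊$213,663/5⌋ = $42,732 → take DB $52,700. Book value $200,263.
Year 3: DB = ⌊$200,263 × 125%/6⌋ = $41,721; SL = ⌊$160,963/4⌋ = $40,240 → take DB $41,721. Book value $158,542.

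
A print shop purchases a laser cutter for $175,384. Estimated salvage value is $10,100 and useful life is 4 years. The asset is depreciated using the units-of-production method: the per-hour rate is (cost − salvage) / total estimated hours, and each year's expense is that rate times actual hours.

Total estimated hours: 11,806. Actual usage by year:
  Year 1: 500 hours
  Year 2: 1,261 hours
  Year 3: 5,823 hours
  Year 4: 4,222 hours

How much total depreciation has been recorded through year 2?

Depreciable base = $175,384 − $10,100 = $165,284.
Rate = $165,284 / 11,806 hours = $14 per hour.
Year 1: 500 × $14 = $7,000. Book value $168,384.
Year 2: 1,261 × $14 = $17,654. Book value $150,730.
Accumulated through year 2 = $175,384 − $150,730 = $24,654.

$24,654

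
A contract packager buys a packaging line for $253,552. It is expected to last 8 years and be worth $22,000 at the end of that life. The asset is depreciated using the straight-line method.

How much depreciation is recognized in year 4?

Depreciable base = $253,552 − $22,000 = $231,552.
Annual expense = $231,552 / 8 = $28,944.

$28,944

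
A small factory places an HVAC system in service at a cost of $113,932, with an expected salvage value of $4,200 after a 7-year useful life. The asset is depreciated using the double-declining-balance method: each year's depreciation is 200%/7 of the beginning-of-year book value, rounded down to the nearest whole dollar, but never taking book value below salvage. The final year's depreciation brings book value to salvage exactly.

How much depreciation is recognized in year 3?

Depreciable base = $113,932 − $4,200 = $109,732.
Year 1: ⌊$113,932 × 200%/7⌋ = $32,552. Book value $81,380.
Year 2: ⌊$81,380 × 200%/7⌋ = $23,251. Book value $58,129.
Year 3: ⌊$58,129 × 200%/7⌋ = $16,608. Book value $41,521.

$16,608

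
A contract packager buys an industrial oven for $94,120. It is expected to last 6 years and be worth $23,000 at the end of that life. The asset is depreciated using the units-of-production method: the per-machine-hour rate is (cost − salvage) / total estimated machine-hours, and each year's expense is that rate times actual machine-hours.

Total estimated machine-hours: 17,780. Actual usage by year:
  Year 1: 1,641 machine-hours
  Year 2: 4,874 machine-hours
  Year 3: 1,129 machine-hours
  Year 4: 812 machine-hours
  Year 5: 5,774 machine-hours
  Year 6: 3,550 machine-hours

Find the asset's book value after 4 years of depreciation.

$60,296

Depreciable base = $94,120 − $23,000 = $71,120.
Rate = $71,120 / 17,780 machine-hours = $4 per machine-hour.
Year 1: 1,641 × $4 = $6,564. Book value $87,556.
Year 2: 4,874 × $4 = $19,496. Book value $68,060.
Year 3: 1,129 × $4 = $4,516. Book value $63,544.
Year 4: 812 × $4 = $3,248. Book value $60,296.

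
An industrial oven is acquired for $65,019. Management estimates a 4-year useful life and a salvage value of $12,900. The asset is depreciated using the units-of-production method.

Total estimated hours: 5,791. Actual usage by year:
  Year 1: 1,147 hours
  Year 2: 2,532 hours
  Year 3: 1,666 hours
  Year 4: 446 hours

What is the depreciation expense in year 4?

$4,014

Depreciable base = $65,019 − $12,900 = $52,119.
Rate = $52,119 / 5,791 hours = $9 per hour.
Year 1: 1,147 × $9 = $10,323. Book value $54,696.
Year 2: 2,532 × $9 = $22,788. Book value $31,908.
Year 3: 1,666 × $9 = $14,994. Book value $16,914.
Year 4: 446 × $9 = $4,014. Book value $12,900.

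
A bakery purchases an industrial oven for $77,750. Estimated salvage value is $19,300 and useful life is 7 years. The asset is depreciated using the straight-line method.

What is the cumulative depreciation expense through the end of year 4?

Depreciable base = $77,750 − $19,300 = $58,450.
Annual expense = $58,450 / 7 = $8,350.
End of year 1: book value $69,400.
End of year 2: book value $61,050.
End of year 3: book value $52,700.
End of year 4: book value $44,350.
Accumulated through year 4 = $77,750 − $44,350 = $33,400.

$33,400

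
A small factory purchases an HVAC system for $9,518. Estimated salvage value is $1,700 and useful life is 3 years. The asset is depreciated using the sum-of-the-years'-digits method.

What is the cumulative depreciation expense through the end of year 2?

$6,515

Depreciable base = $9,518 − $1,700 = $7,818.
Sum of the years' digits = 3+2+1 = 6.
Year 1: $7,818 × 3/6 = $3,909. Book value $5,609.
Year 2: $7,818 × 2/6 = $2,606. Book value $3,003.
Accumulated through year 2 = $9,518 − $3,003 = $6,515.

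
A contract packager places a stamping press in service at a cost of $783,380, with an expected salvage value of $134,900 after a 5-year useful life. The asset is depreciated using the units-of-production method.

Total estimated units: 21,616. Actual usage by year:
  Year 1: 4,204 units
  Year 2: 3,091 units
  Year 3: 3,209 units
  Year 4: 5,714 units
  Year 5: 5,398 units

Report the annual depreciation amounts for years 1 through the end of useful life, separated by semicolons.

Depreciable base = $783,380 − $134,900 = $648,480.
Rate = $648,480 / 21,616 units = $30 per unit.
Year 1: 4,204 × $30 = $126,120. Book value $657,260.
Year 2: 3,091 × $30 = $92,730. Book value $564,530.
Year 3: 3,209 × $30 = $96,270. Book value $468,260.
Year 4: 5,714 × $30 = $171,420. Book value $296,840.
Year 5: 5,398 × $30 = $161,940. Book value $134,900.

$126,120; $92,730; $96,270; $171,420; $161,940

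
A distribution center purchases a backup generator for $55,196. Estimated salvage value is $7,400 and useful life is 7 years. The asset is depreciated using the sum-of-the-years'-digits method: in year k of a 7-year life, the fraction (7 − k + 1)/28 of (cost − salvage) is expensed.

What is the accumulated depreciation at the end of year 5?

Depreciable base = $55,196 − $7,400 = $47,796.
Sum of the years' digits = 7+6+5+4+3+2+1 = 28.
Year 1: $47,796 × 7/28 = $11,949. Book value $43,247.
Year 2: $47,796 × 6/28 = $10,242. Book value $33,005.
Year 3: $47,796 × 5/28 = $8,535. Book value $24,470.
Year 4: $47,796 × 4/28 = $6,828. Book value $17,642.
Year 5: $47,796 × 3/28 = $5,121. Book value $12,521.
Accumulated through year 5 = $55,196 − $12,521 = $42,675.

$42,675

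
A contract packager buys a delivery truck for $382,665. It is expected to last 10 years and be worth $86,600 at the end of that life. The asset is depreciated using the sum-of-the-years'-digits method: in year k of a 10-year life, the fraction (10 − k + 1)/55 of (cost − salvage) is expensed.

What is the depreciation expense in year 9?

Depreciable base = $382,665 − $86,600 = $296,065.
Sum of the years' digits = 10+9+8+7+6+5+4+3+2+1 = 55.
Year 1: $296,065 × 10/55 = $53,830. Book value $328,835.
Year 2: $296,065 × 9/55 = $48,447. Book value $280,388.
Year 3: $296,065 × 8/55 = $43,064. Book value $237,324.
Year 4: $296,065 × 7/55 = $37,681. Book value $199,643.
Year 5: $296,065 × 6/55 = $32,298. Book value $167,345.
Year 6: $296,065 × 5/55 = $26,915. Book value $140,430.
Year 7: $296,065 × 4/55 = $21,532. Book value $118,898.
Year 8: $296,065 × 3/55 = $16,149. Book value $102,749.
Year 9: $296,065 × 2/55 = $10,766. Book value $91,983.

$10,766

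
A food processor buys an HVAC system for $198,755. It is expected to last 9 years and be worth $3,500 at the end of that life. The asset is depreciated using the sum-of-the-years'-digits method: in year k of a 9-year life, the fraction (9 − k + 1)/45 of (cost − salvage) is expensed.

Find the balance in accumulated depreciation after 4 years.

$130,170

Depreciable base = $198,755 − $3,500 = $195,255.
Sum of the years' digits = 9+8+7+6+5+4+3+2+1 = 45.
Year 1: $195,255 × 9/45 = $39,051. Book value $159,704.
Year 2: $195,255 × 8/45 = $34,712. Book value $124,992.
Year 3: $195,255 × 7/45 = $30,373. Book value $94,619.
Year 4: $195,255 × 6/45 = $26,034. Book value $68,585.
Accumulated through year 4 = $198,755 − $68,585 = $130,170.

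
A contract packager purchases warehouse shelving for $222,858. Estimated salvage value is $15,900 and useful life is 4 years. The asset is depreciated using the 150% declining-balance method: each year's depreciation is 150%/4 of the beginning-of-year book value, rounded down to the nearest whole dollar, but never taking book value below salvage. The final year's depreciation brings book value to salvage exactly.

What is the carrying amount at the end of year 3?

Depreciable base = $222,858 − $15,900 = $206,958.
Year 1: ⌊$222,858 × 150%/4⌋ = $83,571. Book value $139,287.
Year 2: ⌊$139,287 × 150%/4⌋ = $52,232. Book value $87,055.
Year 3: ⌊$87,055 × 150%/4⌋ = $32,645. Book value $54,410.

$54,410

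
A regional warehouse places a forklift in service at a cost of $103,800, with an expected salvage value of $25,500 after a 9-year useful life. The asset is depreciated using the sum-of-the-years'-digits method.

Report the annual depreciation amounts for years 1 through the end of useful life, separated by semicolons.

$15,660; $13,920; $12,180; $10,440; $8,700; $6,960; $5,220; $3,480; $1,740

Depreciable base = $103,800 − $25,500 = $78,300.
Sum of the years' digits = 9+8+7+6+5+4+3+2+1 = 45.
Year 1: $78,300 × 9/45 = $15,660. Book value $88,140.
Year 2: $78,300 × 8/45 = $13,920. Book value $74,220.
Year 3: $78,300 × 7/45 = $12,180. Book value $62,040.
Year 4: $78,300 × 6/45 = $10,440. Book value $51,600.
Year 5: $78,300 × 5/45 = $8,700. Book value $42,900.
Year 6: $78,300 × 4/45 = $6,960. Book value $35,940.
Year 7: $78,300 × 3/45 = $5,220. Book value $30,720.
Year 8: $78,300 × 2/45 = $3,480. Book value $27,240.
Year 9: $78,300 × 1/45 = $1,740. Book value $25,500.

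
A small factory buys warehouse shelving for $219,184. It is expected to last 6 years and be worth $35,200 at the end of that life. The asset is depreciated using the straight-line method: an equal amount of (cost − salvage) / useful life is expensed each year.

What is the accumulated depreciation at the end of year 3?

$91,992

Depreciable base = $219,184 − $35,200 = $183,984.
Annual expense = $183,984 / 6 = $30,664.
End of year 1: book value $188,520.
End of year 2: book value $157,856.
End of year 3: book value $127,192.
Accumulated through year 3 = $219,184 − $127,192 = $91,992.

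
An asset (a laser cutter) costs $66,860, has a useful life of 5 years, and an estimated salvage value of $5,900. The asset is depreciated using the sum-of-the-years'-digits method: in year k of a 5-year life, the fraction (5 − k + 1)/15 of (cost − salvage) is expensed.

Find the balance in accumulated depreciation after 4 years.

Depreciable base = $66,860 − $5,900 = $60,960.
Sum of the years' digits = 5+4+3+2+1 = 15.
Year 1: $60,960 × 5/15 = $20,320. Book value $46,540.
Year 2: $60,960 × 4/15 = $16,256. Book value $30,284.
Year 3: $60,960 × 3/15 = $12,192. Book value $18,092.
Year 4: $60,960 × 2/15 = $8,128. Book value $9,964.
Accumulated through year 4 = $66,860 − $9,964 = $56,896.

$56,896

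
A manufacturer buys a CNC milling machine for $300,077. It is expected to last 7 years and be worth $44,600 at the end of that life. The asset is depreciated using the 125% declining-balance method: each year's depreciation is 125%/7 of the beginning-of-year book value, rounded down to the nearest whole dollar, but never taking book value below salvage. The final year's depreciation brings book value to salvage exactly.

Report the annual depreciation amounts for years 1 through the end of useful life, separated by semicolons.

Depreciable base = $300,077 − $44,600 = $255,477.
Year 1: ⌊$300,077 × 125%/7⌋ = $53,585. Book value $246,492.
Year 2: ⌊$246,492 × 125%/7⌋ = $44,016. Book value $202,476.
Year 3: ⌊$202,476 × 125%/7⌋ = $36,156. Book value $166,320.
Year 4: ⌊$166,320 × 125%/7⌋ = $29,700. Book value $136,620.
Year 5: ⌊$136,620 × 125%/7⌋ = $24,396. Book value $112,224.
Year 6: ⌊$112,224 × 125%/7⌋ = $20,040. Book value $92,184.
Year 7 (final): $92,184 − $44,600 = $47,584. Book value $44,600.

$53,585; $44,016; $36,156; $29,700; $24,396; $20,040; $47,584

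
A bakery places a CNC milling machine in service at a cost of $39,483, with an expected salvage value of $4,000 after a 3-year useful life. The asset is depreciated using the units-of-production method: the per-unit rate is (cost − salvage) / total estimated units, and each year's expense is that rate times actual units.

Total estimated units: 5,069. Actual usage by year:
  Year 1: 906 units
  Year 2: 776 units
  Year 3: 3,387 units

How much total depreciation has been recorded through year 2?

$11,774

Depreciable base = $39,483 − $4,000 = $35,483.
Rate = $35,483 / 5,069 units = $7 per unit.
Year 1: 906 × $7 = $6,342. Book value $33,141.
Year 2: 776 × $7 = $5,432. Book value $27,709.
Accumulated through year 2 = $39,483 − $27,709 = $11,774.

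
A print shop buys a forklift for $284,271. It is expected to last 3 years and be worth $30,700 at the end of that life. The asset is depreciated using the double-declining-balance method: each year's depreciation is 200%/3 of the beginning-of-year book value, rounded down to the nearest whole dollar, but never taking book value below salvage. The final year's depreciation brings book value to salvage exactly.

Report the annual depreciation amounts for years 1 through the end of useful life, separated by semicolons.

$189,514; $63,171; $886

Depreciable base = $284,271 − $30,700 = $253,571.
Year 1: ⌊$284,271 × 200%/3⌋ = $189,514. Book value $94,757.
Year 2: ⌊$94,757 × 200%/3⌋ = $63,171. Book value $31,586.
Year 3 (final): $31,586 − $30,700 = $886. Book value $30,700.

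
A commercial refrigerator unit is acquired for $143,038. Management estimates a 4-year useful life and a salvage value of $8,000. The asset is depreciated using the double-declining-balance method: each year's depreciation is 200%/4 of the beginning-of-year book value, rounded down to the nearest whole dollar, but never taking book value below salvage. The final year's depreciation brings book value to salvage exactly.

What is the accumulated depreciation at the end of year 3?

Depreciable base = $143,038 − $8,000 = $135,038.
Year 1: ⌊$143,038 × 200%/4⌋ = $71,519. Book value $71,519.
Year 2: ⌊$71,519 × 200%/4⌋ = $35,759. Book value $35,760.
Year 3: ⌊$35,760 × 200%/4⌋ = $17,880. Book value $17,880.
Accumulated through year 3 = $143,038 − $17,880 = $125,158.

$125,158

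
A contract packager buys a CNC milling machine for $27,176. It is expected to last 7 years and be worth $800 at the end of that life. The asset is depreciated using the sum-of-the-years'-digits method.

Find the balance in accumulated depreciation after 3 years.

$16,956

Depreciable base = $27,176 − $800 = $26,376.
Sum of the years' digits = 7+6+5+4+3+2+1 = 28.
Year 1: $26,376 × 7/28 = $6,594. Book value $20,582.
Year 2: $26,376 × 6/28 = $5,652. Book value $14,930.
Year 3: $26,376 × 5/28 = $4,710. Book value $10,220.
Accumulated through year 3 = $27,176 − $10,220 = $16,956.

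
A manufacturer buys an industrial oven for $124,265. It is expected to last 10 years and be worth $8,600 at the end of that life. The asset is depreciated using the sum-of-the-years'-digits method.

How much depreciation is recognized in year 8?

$6,309

Depreciable base = $124,265 − $8,600 = $115,665.
Sum of the years' digits = 10+9+8+7+6+5+4+3+2+1 = 55.
Year 1: $115,665 × 10/55 = $21,030. Book value $103,235.
Year 2: $115,665 × 9/55 = $18,927. Book value $84,308.
Year 3: $115,665 × 8/55 = $16,824. Book value $67,484.
Year 4: $115,665 × 7/55 = $14,721. Book value $52,763.
Year 5: $115,665 × 6/55 = $12,618. Book value $40,145.
Year 6: $115,665 × 5/55 = $10,515. Book value $29,630.
Year 7: $115,665 × 4/55 = $8,412. Book value $21,218.
Year 8: $115,665 × 3/55 = $6,309. Book value $14,909.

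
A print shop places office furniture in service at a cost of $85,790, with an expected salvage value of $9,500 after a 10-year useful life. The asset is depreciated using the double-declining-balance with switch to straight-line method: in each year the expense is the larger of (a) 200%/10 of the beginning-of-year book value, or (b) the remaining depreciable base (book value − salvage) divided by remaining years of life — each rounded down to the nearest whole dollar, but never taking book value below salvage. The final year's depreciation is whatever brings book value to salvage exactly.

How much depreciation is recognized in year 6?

$5,622

Depreciable base = $85,790 − $9,500 = $76,290.
Year 1: DB = ⌊$85,790 × 200%/10⌋ = $17,158; SL = ⌊$76,290/10⌋ = $7,629 → take DB $17,158. Book value $68,632.
Year 2: DB = ⌊$68,632 × 200%/10⌋ = $13,726; SL = ⌊$59,132/9⌋ = $6,570 → take DB $13,726. Book value $54,906.
Year 3: DB = ⌊$54,906 × 200%/10⌋ = $10,981; SL = ⌊$45,406/8⌋ = $5,675 → take DB $10,981. Book value $43,925.
Year 4: DB = ⌊$43,925 × 200%/10⌋ = $8,785; SL = ⌊$34,425/7⌋ = $4,917 → take DB $8,785. Book value $35,140.
Year 5: DB = ⌊$35,140 × 200%/10⌋ = $7,028; SL = ⌊$25,640/6⌋ = $4,273 → take DB $7,028. Book value $28,112.
Year 6: DB = ⌊$28,112 × 200%/10⌋ = $5,622; SL = ⌊$18,612/5⌋ = $3,722 → take DB $5,622. Book value $22,490.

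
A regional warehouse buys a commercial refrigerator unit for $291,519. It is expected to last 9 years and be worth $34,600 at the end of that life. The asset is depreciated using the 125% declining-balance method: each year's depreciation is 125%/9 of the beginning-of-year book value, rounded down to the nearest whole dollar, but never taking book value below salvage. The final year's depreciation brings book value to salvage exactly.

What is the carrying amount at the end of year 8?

Depreciable base = $291,519 − $34,600 = $256,919.
Year 1: ⌊$291,519 × 125%/9⌋ = $40,488. Book value $251,031.
Year 2: ⌊$251,031 × 125%/9⌋ = $34,865. Book value $216,166.
Year 3: ⌊$216,166 × 125%/9⌋ = $30,023. Book value $186,143.
Year 4: ⌊$186,143 × 125%/9⌋ = $25,853. Book value $160,290.
Year 5: ⌊$160,290 × 125%/9⌋ = $22,262. Book value $138,028.
Year 6: ⌊$138,028 × 125%/9⌋ = $19,170. Book value $118,858.
Year 7: ⌊$118,858 × 125%/9⌋ = $16,508. Book value $102,350.
Year 8: ⌊$102,350 × 125%/9⌋ = $14,215. Book value $88,135.

$88,135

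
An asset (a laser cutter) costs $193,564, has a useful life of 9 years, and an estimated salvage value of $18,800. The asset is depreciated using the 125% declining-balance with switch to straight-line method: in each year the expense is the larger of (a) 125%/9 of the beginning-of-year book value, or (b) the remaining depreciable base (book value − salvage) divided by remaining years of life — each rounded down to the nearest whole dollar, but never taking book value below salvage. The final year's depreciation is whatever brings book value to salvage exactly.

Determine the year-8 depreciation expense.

Depreciable base = $193,564 − $18,800 = $174,764.
Year 1: DB = ⌊$193,564 × 125%/9⌋ = $26,883; SL = ⌊$174,764/9⌋ = $19,418 → take DB $26,883. Book value $166,681.
Year 2: DB = ⌊$166,681 × 125%/9⌋ = $23,150; SL = ⌊$147,881/8⌋ = $18,485 → take DB $23,150. Book value $143,531.
Year 3: DB = ⌊$143,531 × 125%/9⌋ = $19,934; SL = ⌊$124,731/7⌋ = $17,818 → take DB $19,934. Book value $123,597.
Year 4: DB = ⌊$123,597 × 125%/9⌋ = $17,166; SL = ⌊$104,797/6⌋ = $17,466 → take SL $17,466. Book value $106,131.
Year 5: DB = ⌊$106,131 × 125%/9⌋ = $14,740; SL = ⌊$87,331/5⌋ = $17,466 → take SL $17,466. Book value $88,665.
Year 6: DB = ⌊$88,665 × 125%/9⌋ = $12,314; SL = ⌊$69,865/4⌋ = $17,466 → take SL $17,466. Book value $71,199.
Year 7: DB = ⌊$71,199 × 125%/9⌋ = $9,888; SL = ⌊$52,399/3⌋ = $17,466 → take SL $17,466. Book value $53,733.
Year 8: DB = ⌊$53,733 × 125%/9⌋ = $7,462; SL = ⌊$34,933/2⌋ = $17,466 → take SL $17,466. Book value $36,267.

$17,466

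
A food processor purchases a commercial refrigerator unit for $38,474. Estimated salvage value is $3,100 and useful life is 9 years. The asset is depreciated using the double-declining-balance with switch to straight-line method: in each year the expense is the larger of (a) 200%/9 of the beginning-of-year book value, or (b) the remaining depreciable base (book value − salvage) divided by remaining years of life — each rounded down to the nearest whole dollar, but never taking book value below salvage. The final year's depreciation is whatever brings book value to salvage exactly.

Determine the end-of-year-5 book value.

$10,952

Depreciable base = $38,474 − $3,100 = $35,374.
Year 1: DB = ⌊$38,474 × 200%/9⌋ = $8,549; SL = ⌊$35,374/9⌋ = $3,930 → take DB $8,549. Book value $29,925.
Year 2: DB = ⌊$29,925 × 200%/9⌋ = $6,650; SL = ⌊$26,825/8⌋ = $3,353 → take DB $6,650. Book value $23,275.
Year 3: DB = ⌊$23,275 × 200%/9⌋ = $5,172; SL = ⌊$20,175/7⌋ = $2,882 → take DB $5,172. Book value $18,103.
Year 4: DB = ⌊$18,103 × 200%/9⌋ = $4,022; SL = ⌊$15,003/6⌋ = $2,500 → take DB $4,022. Book value $14,081.
Year 5: DB = ⌊$14,081 × 200%/9⌋ = $3,129; SL = ⌊$10,981/5⌋ = $2,196 → take DB $3,129. Book value $10,952.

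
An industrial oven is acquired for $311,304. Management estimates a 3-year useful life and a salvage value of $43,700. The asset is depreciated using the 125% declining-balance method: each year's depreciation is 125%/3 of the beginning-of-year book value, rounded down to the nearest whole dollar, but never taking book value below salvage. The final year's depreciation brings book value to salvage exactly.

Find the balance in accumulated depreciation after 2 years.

Depreciable base = $311,304 − $43,700 = $267,604.
Year 1: ⌊$311,304 × 125%/3⌋ = $129,710. Book value $181,594.
Year 2: ⌊$181,594 × 125%/3⌋ = $75,664. Book value $105,930.
Accumulated through year 2 = $311,304 − $105,930 = $205,374.

$205,374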